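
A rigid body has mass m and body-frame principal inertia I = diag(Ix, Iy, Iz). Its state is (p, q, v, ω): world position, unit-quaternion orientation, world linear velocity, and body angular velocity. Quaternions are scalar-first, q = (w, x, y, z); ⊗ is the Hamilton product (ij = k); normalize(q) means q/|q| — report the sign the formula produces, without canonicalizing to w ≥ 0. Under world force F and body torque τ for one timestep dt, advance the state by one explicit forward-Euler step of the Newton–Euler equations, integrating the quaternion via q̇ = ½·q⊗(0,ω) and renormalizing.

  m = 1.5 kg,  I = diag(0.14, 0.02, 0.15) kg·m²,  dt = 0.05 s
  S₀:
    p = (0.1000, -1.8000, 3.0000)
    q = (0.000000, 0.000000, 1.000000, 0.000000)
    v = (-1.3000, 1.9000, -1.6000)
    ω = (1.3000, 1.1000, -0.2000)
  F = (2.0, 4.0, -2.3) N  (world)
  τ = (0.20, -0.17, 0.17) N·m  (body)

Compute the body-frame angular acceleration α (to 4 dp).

precession coupling ω×(Iω) = (-0.0286, 0.0026, -0.1716)
(τ − ω×Iω)/I = (1.6329, -8.6300, 2.2773)

α = (1.6329, -8.6300, 2.2773)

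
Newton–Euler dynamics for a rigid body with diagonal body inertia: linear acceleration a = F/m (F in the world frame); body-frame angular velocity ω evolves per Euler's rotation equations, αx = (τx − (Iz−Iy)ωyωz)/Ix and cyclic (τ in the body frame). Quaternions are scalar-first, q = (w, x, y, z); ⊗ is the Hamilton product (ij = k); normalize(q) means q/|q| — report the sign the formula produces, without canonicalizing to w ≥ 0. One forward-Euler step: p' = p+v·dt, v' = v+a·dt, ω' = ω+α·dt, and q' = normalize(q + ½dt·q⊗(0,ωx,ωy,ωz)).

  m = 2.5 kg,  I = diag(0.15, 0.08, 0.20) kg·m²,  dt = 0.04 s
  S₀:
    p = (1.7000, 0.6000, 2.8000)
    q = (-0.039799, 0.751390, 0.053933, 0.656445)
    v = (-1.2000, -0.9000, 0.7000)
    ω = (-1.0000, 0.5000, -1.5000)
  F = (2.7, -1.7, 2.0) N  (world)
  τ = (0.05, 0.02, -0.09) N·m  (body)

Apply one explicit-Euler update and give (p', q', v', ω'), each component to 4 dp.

angular accel α = (0.9333, 1.1875, -0.6250)
ω' = ω + α·dt = (-0.9627, 0.5475, -1.5250)
2q̇ = q⊗(0,ω) = (1.7090910, -0.3693230, 0.4507405, 0.4893265)
updated quaternion q' = (-0.0056, 0.7435, 0.0629, 0.6658)
a = (1.0800, -0.6800, 0.8000)
p' = p + v·dt = (1.6520, 0.5640, 2.8280)
v + (F/m)dt = (-1.1568, -0.9272, 0.7320)

p' = (1.6520, 0.5640, 2.8280)
q' = (-0.0056, 0.7435, 0.0629, 0.6658)
v' = (-1.1568, -0.9272, 0.7320)
ω' = (-0.9627, 0.5475, -1.5250)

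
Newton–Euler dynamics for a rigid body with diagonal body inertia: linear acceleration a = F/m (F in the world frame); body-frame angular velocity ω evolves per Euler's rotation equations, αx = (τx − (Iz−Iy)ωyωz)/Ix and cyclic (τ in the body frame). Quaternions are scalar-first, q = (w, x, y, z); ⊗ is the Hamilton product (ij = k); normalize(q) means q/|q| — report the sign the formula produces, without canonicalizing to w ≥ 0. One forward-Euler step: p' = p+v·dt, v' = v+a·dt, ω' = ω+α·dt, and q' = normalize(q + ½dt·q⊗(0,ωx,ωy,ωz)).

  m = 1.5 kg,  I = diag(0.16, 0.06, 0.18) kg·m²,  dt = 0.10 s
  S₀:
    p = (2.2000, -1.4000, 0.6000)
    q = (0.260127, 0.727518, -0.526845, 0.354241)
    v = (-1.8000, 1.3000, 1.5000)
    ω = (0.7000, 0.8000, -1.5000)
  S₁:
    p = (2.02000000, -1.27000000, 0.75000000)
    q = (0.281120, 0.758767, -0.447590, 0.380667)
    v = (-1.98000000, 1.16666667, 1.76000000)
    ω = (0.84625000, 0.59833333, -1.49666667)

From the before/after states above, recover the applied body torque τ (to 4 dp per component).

rate change Δω = (0.14625000, -0.20166667, 0.00333333)
precession coupling = (-0.1440, 0.0210, -0.0560)
applied torque τ = (0.0900, -0.1000, -0.0500)

τ = (0.0900, -0.1000, -0.0500)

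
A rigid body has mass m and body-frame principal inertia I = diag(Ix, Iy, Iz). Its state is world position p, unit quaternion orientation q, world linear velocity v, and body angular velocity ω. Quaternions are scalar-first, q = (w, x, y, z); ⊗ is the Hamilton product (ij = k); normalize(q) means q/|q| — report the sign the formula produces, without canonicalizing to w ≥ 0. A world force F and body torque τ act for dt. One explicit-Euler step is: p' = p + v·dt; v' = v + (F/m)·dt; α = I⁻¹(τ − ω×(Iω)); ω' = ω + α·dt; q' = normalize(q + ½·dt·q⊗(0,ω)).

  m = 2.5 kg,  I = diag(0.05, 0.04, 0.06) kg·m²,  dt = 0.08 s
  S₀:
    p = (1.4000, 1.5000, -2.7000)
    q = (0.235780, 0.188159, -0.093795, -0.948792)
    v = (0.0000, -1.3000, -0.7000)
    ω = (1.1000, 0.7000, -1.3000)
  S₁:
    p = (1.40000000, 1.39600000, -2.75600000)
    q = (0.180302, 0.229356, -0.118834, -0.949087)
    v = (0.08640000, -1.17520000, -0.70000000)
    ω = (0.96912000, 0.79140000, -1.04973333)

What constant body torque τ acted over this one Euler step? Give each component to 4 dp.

rate change Δω = (-0.13088000, 0.09140000, 0.25026667)
precession coupling = (-0.0182, 0.0143, -0.0077)
τ = I·(Δω/dt) + ω₀×(Iω₀) = (-0.1000, 0.0600, 0.1800)

τ = (-0.1000, 0.0600, 0.1800)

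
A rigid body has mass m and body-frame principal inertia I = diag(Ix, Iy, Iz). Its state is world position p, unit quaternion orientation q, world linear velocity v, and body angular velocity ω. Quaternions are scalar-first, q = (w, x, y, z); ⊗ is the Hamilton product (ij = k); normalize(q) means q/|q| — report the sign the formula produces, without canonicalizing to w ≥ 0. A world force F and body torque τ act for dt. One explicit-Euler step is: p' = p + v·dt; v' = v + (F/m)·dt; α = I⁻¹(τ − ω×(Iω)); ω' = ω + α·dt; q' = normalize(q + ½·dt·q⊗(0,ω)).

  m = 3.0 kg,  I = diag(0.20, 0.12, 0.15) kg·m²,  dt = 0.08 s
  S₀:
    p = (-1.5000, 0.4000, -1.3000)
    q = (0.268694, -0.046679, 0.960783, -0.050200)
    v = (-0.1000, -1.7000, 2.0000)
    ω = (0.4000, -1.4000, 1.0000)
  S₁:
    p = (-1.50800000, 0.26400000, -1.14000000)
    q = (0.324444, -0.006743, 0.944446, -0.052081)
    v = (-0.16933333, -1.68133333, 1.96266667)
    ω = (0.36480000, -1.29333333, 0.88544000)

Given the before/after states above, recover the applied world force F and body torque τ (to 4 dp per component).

Δω = ω₁−ω₀ = (-0.03520000, 0.10666667, -0.11456000)
precession coupling = (-0.0420, 0.0200, 0.0448)
τ = I·(Δω/dt) + ω₀×(Iω₀) = (-0.1300, 0.1800, -0.1700)
v₁ − v₀ = (-0.06933333, 0.01866667, -0.03733333)
F = m·Δv/dt = (-2.6000, 0.7000, -1.4000)

F = (-2.6000, 0.7000, -1.4000)
τ = (-0.1300, 0.1800, -0.1700)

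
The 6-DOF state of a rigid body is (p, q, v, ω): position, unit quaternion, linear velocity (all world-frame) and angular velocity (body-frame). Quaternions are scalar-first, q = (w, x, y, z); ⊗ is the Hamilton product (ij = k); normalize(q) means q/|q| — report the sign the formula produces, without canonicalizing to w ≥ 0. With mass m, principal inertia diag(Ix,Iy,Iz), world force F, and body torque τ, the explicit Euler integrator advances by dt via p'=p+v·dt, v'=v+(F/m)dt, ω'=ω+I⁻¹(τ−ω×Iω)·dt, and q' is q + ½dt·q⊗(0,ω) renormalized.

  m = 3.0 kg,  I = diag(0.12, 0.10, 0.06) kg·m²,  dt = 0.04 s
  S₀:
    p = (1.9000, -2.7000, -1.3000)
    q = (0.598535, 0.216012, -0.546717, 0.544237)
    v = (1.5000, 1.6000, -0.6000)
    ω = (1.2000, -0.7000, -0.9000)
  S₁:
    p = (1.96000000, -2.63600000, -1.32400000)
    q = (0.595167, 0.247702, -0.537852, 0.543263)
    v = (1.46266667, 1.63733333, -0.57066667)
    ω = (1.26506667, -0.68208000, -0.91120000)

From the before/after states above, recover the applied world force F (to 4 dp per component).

Δv = v₁−v₀ = (-0.03733333, 0.03733333, 0.02933333)
F = m·Δv/dt = (-2.8000, 2.8000, 2.2000)

F = (-2.8000, 2.8000, 2.2000)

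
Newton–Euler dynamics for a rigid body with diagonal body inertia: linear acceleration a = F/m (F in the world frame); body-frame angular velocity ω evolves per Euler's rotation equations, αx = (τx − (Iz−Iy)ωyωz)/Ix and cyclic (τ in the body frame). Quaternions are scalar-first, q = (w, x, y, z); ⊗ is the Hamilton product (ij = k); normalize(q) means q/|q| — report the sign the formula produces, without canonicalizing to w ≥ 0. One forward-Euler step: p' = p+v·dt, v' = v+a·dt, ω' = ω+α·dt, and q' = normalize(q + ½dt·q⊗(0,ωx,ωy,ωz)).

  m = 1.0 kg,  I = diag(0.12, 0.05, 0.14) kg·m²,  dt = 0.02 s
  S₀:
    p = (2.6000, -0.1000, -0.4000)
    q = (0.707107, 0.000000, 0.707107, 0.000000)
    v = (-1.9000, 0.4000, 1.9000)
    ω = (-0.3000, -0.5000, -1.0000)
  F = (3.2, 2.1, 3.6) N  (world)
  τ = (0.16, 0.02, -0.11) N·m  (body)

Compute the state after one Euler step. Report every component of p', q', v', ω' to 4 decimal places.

p' = (2.5620, -0.0920, -0.3620)
q' = (0.7106, -0.0092, 0.7035, -0.0049)
v' = (-1.8360, 0.4420, 1.9720)
ω' = (-0.2808, -0.4896, -1.0142)

(τ − ω×Iω)/I = (0.9583, 0.5200, -0.7107)
ω' = ω + α·dt = (-0.2808, -0.4896, -1.0142)
2q̇ = q⊗(0,ω) = (0.3535535, -0.9192391, -0.3535535, -0.4949749)
q + ½dt·q⊗(0,ω), renormalized = (0.7106, -0.0092, 0.7035, -0.0049)
a = F/m = (3.2000, 2.1000, 3.6000)
new position p' = (2.5620, -0.0920, -0.3620)
v + (F/m)dt = (-1.8360, 0.4420, 1.9720)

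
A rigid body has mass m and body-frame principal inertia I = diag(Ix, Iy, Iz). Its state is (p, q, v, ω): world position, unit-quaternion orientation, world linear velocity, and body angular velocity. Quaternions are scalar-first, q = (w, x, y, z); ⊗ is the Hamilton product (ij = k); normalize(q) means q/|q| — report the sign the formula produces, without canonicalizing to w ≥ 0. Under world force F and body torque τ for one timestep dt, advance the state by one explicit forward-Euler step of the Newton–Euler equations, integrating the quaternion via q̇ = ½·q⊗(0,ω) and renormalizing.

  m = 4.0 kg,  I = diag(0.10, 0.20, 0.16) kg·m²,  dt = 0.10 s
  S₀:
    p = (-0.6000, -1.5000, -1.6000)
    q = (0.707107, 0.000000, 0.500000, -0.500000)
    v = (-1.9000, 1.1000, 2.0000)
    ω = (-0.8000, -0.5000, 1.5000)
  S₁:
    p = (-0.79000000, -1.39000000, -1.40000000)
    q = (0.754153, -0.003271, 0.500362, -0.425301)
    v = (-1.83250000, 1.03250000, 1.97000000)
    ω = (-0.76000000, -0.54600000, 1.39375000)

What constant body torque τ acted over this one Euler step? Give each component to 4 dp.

τ = (0.0700, -0.0200, -0.1300)

ω₁ − ω₀ = (0.04000000, -0.04600000, -0.10625000)
ω₀×(Iω₀) = (0.0300, 0.0720, 0.0400)
applied torque τ = (0.0700, -0.0200, -0.1300)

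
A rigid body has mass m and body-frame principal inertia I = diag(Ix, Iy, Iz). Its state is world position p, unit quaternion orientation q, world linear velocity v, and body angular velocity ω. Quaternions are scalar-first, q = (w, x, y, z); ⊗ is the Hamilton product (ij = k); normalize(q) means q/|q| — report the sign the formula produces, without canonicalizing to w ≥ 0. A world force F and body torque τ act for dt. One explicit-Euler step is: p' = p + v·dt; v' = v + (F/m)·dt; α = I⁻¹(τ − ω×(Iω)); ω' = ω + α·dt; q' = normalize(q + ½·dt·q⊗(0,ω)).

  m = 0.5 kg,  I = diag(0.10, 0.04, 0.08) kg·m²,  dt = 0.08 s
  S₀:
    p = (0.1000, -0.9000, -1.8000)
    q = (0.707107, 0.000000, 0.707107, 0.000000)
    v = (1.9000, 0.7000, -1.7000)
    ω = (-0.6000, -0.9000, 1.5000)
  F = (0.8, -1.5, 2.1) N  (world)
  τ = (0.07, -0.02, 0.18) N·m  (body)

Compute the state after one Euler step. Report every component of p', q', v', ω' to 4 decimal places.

angular accel α = (1.2400, -0.0500, 2.6550)
ω + α·dt = (-0.5008, -0.9040, 1.7124)
q⊗(0,ω) = (0.6363963, 0.6363963, -0.6363963, 1.4849247)
updated quaternion q' = (0.7306, 0.0254, 0.6798, 0.0592)
p + v·dt = (0.2520, -0.8440, -1.9360)
new velocity v' = (2.0280, 0.4600, -1.3640)

p' = (0.2520, -0.8440, -1.9360)
q' = (0.7306, 0.0254, 0.6798, 0.0592)
v' = (2.0280, 0.4600, -1.3640)
ω' = (-0.5008, -0.9040, 1.7124)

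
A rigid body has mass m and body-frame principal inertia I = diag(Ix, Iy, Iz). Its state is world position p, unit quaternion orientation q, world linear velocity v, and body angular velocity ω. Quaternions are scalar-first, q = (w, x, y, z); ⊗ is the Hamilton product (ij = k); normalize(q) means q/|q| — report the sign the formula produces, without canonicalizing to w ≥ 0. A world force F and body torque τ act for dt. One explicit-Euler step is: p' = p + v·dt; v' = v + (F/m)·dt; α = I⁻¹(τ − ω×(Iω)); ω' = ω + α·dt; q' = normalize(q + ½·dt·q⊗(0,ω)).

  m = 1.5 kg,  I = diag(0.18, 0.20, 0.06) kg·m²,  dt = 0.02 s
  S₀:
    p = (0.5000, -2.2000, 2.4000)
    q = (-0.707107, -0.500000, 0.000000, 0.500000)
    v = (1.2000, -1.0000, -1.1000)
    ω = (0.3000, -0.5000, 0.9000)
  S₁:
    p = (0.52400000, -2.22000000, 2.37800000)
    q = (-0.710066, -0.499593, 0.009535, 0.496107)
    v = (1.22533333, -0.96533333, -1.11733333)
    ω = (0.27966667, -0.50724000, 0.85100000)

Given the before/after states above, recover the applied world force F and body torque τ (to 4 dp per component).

F = (1.9000, 2.6000, -1.3000)
τ = (-0.1200, -0.0400, -0.1500)

v₁ − v₀ = (0.02533333, 0.03466667, -0.01733333)
applied force F = (1.9000, 2.6000, -1.3000)
ω₁ − ω₀ = (-0.02033333, -0.00724000, -0.04900000)
ω₀×(Iω₀) = (0.0630, 0.0324, -0.0030)
applied torque τ = (-0.1200, -0.0400, -0.1500)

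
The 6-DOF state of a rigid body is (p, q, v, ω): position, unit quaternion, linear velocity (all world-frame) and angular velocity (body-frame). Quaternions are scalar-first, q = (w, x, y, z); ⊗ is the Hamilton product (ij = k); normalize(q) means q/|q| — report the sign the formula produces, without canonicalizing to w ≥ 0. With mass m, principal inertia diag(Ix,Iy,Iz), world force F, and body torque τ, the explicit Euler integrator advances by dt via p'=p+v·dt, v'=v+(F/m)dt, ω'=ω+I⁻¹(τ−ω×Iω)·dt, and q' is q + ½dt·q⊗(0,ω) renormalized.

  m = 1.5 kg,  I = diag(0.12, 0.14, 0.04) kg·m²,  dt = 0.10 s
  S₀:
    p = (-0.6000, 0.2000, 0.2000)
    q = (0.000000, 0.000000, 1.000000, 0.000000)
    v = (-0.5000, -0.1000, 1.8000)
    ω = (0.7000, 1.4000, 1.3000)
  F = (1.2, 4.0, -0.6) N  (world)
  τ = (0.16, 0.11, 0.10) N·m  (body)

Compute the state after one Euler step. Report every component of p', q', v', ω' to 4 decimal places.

p' = (-0.6500, 0.1900, 0.3800)
q' = (-0.0696, 0.0647, 0.9949, -0.0348)
v' = (-0.4200, 0.1667, 1.7600)
ω' = (0.9850, 1.4266, 1.5010)

ω×(Iω) gyroscopic = (-0.1820, 0.0728, 0.0196)
α = I⁻¹(τ − ω×Iω) = (2.8500, 0.2657, 2.0100)
ω + α·dt = (0.9850, 1.4266, 1.5010)
2q̇ = q⊗(0,ω) = (-1.4000000, 1.3000000, 0.0000000, -0.7000000)
updated quaternion q' = (-0.0696, 0.0647, 0.9949, -0.0348)
a = (0.8000, 2.6667, -0.4000)
new position p' = (-0.6500, 0.1900, 0.3800)
v' = v + a·dt = (-0.4200, 0.1667, 1.7600)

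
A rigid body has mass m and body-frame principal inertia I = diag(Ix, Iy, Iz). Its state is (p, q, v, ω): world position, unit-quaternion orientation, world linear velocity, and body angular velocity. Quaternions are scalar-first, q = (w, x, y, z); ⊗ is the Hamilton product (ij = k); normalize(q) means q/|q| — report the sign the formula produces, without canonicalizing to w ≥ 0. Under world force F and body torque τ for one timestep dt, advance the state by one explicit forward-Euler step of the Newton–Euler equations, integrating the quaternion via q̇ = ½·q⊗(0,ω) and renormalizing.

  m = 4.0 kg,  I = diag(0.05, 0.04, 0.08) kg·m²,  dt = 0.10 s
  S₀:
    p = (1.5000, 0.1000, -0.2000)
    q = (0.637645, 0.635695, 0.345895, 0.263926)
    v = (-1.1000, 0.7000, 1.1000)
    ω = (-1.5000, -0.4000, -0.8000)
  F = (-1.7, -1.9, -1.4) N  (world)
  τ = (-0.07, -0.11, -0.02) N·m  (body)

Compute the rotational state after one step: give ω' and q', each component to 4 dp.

ω×(Iω) gyroscopic = (0.0128, -0.0360, -0.0060)
α = I⁻¹(τ − ω×Iω) = (-1.6560, -1.8500, -0.1750)
ω' = ω + α·dt = (-1.6656, -0.5850, -0.8175)
q⊗(0,ω) = (1.3030413, -1.1276131, -0.1423910, -0.2455515)
updated quaternion q' = (0.7001, 0.5771, 0.3375, 0.2507)

ω' = (-1.6656, -0.5850, -0.8175)
q' = (0.7001, 0.5771, 0.3375, 0.2507)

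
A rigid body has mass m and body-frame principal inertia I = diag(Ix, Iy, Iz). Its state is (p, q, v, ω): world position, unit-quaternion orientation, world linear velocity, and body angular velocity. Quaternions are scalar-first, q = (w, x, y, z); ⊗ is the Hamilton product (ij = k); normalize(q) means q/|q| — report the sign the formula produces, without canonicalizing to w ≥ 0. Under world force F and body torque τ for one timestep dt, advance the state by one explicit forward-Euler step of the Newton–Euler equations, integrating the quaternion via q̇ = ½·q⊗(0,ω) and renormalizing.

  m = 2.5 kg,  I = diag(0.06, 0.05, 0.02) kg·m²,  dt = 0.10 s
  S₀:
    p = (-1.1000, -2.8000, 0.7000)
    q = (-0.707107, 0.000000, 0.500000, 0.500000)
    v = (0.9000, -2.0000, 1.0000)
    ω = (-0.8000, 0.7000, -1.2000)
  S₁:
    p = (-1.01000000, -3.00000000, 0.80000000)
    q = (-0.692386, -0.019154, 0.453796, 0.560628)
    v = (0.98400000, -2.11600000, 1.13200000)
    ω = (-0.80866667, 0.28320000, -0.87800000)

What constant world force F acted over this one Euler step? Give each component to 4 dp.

F = (2.1000, -2.9000, 3.3000)

v₁ − v₀ = (0.08400000, -0.11600000, 0.13200000)
applied force F = (2.1000, -2.9000, 3.3000)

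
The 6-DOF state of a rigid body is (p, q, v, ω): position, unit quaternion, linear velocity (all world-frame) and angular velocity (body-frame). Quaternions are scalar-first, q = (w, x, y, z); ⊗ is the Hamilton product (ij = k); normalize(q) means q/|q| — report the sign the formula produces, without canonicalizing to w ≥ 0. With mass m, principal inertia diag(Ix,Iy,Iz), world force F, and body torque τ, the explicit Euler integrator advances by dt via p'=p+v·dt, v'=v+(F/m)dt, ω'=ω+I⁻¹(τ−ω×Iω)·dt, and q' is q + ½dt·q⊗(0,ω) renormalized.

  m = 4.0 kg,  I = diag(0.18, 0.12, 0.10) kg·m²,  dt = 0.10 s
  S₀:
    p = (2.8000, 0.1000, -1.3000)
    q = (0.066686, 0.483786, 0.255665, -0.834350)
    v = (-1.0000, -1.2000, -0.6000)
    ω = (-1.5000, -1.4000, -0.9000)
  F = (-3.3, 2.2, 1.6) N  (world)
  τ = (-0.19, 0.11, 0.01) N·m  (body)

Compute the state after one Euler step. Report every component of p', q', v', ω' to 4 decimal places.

p + v·dt = (2.7000, -0.0200, -1.3600)
v + (F/m)dt = (-1.0825, -1.1450, -0.5600)
angular accel α = (-0.9156, 0.0167, 1.3600)
ω' = ω + α·dt = (-1.5916, -1.3983, -0.7640)
Hamilton product q⊗(0,ω) = (0.3326950, -1.4982175, 1.5935720, -0.3538203)
updated quaternion q' = (0.0828, 0.4063, 0.3333, -0.8467)

p' = (2.7000, -0.0200, -1.3600)
q' = (0.0828, 0.4063, 0.3333, -0.8467)
v' = (-1.0825, -1.1450, -0.5600)
ω' = (-1.5916, -1.3983, -0.7640)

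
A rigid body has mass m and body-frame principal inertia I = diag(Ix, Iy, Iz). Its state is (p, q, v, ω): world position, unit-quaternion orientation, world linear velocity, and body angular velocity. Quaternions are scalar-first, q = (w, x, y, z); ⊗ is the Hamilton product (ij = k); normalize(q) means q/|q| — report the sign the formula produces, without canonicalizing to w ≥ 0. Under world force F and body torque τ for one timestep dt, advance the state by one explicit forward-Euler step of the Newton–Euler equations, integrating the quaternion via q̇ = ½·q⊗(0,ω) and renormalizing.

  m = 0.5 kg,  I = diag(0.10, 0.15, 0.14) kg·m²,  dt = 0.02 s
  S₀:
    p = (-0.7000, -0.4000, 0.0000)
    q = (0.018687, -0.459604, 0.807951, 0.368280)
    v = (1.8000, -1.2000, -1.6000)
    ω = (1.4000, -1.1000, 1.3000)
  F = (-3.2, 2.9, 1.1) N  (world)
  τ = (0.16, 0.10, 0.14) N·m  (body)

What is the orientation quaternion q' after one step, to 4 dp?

q' = (0.0292, -0.4447, 0.8187, 0.3622)

2q̇ = q⊗(0,ω) = (1.0534277, 1.4816061, 1.0925215, -0.6012739)
updated quaternion q' = (0.0292, -0.4447, 0.8187, 0.3622)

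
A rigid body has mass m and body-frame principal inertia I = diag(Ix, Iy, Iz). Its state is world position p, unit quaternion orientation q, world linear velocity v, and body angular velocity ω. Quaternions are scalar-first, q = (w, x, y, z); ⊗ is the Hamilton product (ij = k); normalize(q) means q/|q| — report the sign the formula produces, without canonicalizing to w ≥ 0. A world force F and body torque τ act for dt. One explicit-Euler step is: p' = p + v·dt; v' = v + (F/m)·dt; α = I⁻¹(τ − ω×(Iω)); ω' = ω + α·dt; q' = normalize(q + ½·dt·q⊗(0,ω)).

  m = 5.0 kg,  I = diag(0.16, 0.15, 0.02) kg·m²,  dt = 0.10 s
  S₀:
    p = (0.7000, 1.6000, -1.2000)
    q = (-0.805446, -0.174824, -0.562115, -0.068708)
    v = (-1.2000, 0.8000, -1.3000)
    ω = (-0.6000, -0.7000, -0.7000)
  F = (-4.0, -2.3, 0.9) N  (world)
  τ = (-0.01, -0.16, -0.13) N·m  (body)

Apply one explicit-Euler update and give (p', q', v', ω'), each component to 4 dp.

p' = (0.5800, 1.6800, -1.3300)
q' = (-0.8314, -0.1332, -0.5371, -0.0512)
v' = (-1.2800, 0.7540, -1.2820)
ω' = (-0.5664, -0.8459, -1.3290)

gyro term ω×Iω = (-0.0637, 0.0588, -0.0042)
α = I⁻¹(τ − ω×Iω) = (0.3356, -1.4587, -6.2900)
new body rate ω' = (-0.5664, -0.8459, -1.3290)
q⊗(0,ω) = (-0.5464705, 0.8286525, 0.4826602, 0.3489200)
updated quaternion q' = (-0.8314, -0.1332, -0.5371, -0.0512)
p' = p + v·dt = (0.5800, 1.6800, -1.3300)
v + (F/m)dt = (-1.2800, 0.7540, -1.2820)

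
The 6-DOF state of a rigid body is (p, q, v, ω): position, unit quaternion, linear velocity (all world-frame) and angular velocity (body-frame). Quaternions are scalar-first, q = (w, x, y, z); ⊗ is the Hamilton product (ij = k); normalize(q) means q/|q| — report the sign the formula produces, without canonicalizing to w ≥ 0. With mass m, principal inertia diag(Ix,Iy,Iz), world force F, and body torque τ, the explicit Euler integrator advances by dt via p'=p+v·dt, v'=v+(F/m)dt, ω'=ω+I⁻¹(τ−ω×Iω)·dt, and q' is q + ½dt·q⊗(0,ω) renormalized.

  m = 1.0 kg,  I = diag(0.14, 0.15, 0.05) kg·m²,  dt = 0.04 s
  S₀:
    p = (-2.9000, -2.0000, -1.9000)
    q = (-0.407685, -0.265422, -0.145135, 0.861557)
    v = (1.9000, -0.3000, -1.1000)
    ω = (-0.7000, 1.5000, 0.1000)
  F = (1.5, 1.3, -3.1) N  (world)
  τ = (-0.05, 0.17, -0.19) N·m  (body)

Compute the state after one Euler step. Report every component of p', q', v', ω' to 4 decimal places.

p' = (-2.8240, -2.0120, -1.9440)
q' = (-0.4085, -0.2857, -0.1688, 0.8503)
v' = (1.9600, -0.2480, -1.2240)
ω' = (-0.7100, 1.5470, -0.0436)

a = F/m = (1.5000, 1.3000, -3.1000)
p' = p + v·dt = (-2.8240, -2.0120, -1.9440)
v' = v + a·dt = (1.9600, -0.2480, -1.2240)
precession coupling ω×(Iω) = (-0.0150, -0.0063, -0.0105)
α = I⁻¹(τ − ω×Iω) = (-0.2500, 1.1753, -3.5900)
ω' = ω + α·dt = (-0.7100, 1.5470, -0.0436)
Hamilton product q⊗(0,ω) = (-0.0542486, -1.0214695, -1.1880752, -0.5404960)
q' = normalize(q + ½dt·q⊗(0,ω)) = (-0.4085, -0.2857, -0.1688, 0.8503)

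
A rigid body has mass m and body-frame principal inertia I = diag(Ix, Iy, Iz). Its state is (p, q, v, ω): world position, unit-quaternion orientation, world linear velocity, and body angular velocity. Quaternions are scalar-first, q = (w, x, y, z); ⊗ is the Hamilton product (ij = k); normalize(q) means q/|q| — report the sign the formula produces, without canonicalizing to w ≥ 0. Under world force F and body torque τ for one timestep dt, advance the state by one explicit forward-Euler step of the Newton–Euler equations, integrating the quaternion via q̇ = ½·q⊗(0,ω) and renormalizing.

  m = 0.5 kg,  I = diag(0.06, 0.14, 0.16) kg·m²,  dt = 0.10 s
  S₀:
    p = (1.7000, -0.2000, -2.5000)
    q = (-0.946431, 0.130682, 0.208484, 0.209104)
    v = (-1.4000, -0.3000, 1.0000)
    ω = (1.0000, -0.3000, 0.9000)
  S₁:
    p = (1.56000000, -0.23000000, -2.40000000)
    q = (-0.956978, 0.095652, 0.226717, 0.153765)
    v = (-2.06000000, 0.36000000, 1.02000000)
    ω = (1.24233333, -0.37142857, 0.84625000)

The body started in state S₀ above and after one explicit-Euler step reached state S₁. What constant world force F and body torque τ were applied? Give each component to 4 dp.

F = (-3.3000, 3.3000, 0.1000)
τ = (0.1400, -0.1900, -0.1100)

velocity change Δv = (-0.66000000, 0.66000000, 0.02000000)
m·(v₁−v₀)/dt = (-3.3000, 3.3000, 0.1000)
Δω = ω₁−ω₀ = (0.24233333, -0.07142857, -0.05375000)
gyro term ω₀×Iω₀ = (-0.0054, -0.0900, -0.0240)
I·α + gyro = (0.1400, -0.1900, -0.1100)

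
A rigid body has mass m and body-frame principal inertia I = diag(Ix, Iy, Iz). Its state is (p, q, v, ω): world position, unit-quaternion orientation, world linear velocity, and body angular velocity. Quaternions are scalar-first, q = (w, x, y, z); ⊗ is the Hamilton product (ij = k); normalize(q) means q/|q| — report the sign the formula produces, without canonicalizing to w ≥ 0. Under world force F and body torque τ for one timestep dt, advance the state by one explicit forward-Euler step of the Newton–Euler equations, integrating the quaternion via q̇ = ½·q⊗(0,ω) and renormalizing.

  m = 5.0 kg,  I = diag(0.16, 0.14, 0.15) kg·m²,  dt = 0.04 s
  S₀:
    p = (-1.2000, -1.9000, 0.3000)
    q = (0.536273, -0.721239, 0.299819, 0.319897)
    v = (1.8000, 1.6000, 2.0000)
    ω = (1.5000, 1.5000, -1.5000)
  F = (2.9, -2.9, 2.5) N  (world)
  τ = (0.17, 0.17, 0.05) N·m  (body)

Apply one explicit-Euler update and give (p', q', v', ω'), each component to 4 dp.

α = I⁻¹(τ − ω×Iω) = (1.2031, 1.3750, 0.6333)
ω' = ω + α·dt = (1.5481, 1.5550, -1.4747)
Hamilton product q⊗(0,ω) = (1.1119755, -0.1251645, 0.2023965, -2.3359965)
updated quaternion q' = (0.5578, -0.7228, 0.3035, 0.2728)
new position p' = (-1.1280, -1.8360, 0.3800)
v' = v + a·dt = (1.8232, 1.5768, 2.0200)

p' = (-1.1280, -1.8360, 0.3800)
q' = (0.5578, -0.7228, 0.3035, 0.2728)
v' = (1.8232, 1.5768, 2.0200)
ω' = (1.5481, 1.5550, -1.4747)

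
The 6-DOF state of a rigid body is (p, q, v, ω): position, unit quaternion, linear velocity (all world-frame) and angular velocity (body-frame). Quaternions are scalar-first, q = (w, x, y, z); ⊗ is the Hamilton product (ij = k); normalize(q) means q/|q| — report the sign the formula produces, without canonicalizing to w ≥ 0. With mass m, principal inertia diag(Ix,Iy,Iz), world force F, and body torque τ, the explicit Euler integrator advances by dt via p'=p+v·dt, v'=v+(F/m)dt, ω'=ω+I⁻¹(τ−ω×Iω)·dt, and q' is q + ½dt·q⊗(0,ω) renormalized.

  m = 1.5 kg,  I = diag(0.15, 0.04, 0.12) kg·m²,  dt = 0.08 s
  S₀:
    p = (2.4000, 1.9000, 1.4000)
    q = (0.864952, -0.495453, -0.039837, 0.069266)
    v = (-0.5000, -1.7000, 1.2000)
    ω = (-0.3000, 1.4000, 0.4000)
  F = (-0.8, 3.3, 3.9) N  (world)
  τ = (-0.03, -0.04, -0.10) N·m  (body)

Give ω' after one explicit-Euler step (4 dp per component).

ω' = (-0.3399, 1.3272, 0.3025)

ω×(Iω) gyroscopic = (0.0448, -0.0036, 0.0462)
α = I⁻¹(τ − ω×Iω) = (-0.4987, -0.9100, -1.2183)
new body rate ω' = (-0.3399, 1.3272, 0.3025)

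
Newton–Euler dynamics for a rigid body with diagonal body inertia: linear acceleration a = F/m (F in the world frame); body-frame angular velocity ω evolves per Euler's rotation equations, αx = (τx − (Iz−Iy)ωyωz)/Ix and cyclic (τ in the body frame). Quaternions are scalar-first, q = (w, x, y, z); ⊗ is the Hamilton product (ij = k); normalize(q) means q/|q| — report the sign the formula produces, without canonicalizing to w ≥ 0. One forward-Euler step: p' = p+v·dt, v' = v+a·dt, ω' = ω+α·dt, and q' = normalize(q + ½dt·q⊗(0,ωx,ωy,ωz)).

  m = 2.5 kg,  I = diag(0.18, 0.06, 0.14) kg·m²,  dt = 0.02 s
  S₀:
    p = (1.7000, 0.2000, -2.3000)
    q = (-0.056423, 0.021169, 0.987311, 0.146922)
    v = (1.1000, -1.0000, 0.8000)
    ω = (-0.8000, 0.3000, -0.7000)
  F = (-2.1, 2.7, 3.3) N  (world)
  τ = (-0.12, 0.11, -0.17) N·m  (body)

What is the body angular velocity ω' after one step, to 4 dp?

ω' = (-0.8115, 0.3292, -0.7284)

(τ − ω×Iω)/I = (-0.5733, 1.4600, -1.4200)
ω + α·dt = (-0.8115, 0.3292, -0.7284)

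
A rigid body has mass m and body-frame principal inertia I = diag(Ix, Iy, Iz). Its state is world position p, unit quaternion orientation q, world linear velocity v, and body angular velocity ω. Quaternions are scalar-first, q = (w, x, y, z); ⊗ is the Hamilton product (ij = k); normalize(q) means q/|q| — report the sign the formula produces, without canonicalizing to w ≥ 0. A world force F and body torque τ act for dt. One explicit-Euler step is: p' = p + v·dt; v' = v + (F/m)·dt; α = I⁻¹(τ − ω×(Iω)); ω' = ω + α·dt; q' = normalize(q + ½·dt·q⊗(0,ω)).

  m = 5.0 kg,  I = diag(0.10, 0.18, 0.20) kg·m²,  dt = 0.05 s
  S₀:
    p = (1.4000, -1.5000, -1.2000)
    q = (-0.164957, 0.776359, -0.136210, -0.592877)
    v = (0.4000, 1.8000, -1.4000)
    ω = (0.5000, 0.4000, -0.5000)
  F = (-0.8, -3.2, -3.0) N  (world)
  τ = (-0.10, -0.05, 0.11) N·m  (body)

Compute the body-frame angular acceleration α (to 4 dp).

α = (-0.9600, -0.4167, 0.4700)

gyro term ω×Iω = (-0.0040, 0.0250, 0.0160)
angular accel α = (-0.9600, -0.4167, 0.4700)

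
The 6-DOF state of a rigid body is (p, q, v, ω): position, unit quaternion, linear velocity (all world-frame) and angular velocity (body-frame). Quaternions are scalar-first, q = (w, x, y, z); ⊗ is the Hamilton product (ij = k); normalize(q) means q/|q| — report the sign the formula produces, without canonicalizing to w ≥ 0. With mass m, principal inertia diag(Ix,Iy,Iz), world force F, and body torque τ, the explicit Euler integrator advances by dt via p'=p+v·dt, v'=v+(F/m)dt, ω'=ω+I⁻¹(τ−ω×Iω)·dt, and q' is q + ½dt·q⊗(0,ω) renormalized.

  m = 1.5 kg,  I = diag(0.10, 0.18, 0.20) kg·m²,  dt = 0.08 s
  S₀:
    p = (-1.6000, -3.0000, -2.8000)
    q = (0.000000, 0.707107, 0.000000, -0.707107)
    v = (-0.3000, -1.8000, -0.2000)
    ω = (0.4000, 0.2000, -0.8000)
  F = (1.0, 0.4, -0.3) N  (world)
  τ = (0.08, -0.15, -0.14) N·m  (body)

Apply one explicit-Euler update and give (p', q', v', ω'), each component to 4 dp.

p' = (-1.6240, -3.1440, -2.8160)
q' = (-0.0339, 0.7123, 0.0113, -0.7010)
v' = (-0.2467, -1.7787, -0.2160)
ω' = (0.4666, 0.1191, -0.8586)

gyro term ω×Iω = (-0.0032, 0.0320, 0.0064)
(τ − ω×Iω)/I = (0.8320, -1.0111, -0.7320)
ω' = ω + α·dt = (0.4666, 0.1191, -0.8586)
Hamilton product q⊗(0,ω) = (-0.8485284, 0.1414214, 0.2828428, 0.1414214)
updated quaternion q' = (-0.0339, 0.7123, 0.0113, -0.7010)
a = F/m = (0.6667, 0.2667, -0.2000)
new position p' = (-1.6240, -3.1440, -2.8160)
v + (F/m)dt = (-0.2467, -1.7787, -0.2160)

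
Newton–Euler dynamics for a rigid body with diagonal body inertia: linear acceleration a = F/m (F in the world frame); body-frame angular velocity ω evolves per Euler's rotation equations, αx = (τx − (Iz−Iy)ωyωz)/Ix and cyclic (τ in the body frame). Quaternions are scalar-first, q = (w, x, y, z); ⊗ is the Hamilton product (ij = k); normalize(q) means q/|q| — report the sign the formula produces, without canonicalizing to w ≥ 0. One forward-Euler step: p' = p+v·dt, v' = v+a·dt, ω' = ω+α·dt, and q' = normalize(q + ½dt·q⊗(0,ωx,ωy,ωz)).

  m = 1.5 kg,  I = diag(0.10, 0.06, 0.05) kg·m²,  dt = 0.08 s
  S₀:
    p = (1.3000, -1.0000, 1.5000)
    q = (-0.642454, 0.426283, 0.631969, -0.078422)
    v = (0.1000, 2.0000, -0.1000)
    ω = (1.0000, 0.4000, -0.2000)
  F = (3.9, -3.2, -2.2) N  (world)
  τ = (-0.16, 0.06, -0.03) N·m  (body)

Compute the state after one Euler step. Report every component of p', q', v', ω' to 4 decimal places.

p' = (1.3080, -0.8400, 1.4920)
q' = (-0.6696, 0.3964, 0.6214, -0.0917)
v' = (0.3080, 1.8293, -0.2173)
ω' = (0.8714, 0.4933, -0.2224)

new position p' = (1.3080, -0.8400, 1.4920)
v' = v + a·dt = (0.3080, 1.8293, -0.2173)
precession coupling ω×(Iω) = (0.0008, -0.0100, -0.0160)
(τ − ω×Iω)/I = (-1.6080, 1.1667, -0.2800)
ω + α·dt = (0.8714, 0.4933, -0.2224)
q⊗(0,ω) = (-0.6947550, -0.7374790, -0.2501470, -0.3329650)
q' = normalize(q + ½dt·q⊗(0,ω)) = (-0.6696, 0.3964, 0.6214, -0.0917)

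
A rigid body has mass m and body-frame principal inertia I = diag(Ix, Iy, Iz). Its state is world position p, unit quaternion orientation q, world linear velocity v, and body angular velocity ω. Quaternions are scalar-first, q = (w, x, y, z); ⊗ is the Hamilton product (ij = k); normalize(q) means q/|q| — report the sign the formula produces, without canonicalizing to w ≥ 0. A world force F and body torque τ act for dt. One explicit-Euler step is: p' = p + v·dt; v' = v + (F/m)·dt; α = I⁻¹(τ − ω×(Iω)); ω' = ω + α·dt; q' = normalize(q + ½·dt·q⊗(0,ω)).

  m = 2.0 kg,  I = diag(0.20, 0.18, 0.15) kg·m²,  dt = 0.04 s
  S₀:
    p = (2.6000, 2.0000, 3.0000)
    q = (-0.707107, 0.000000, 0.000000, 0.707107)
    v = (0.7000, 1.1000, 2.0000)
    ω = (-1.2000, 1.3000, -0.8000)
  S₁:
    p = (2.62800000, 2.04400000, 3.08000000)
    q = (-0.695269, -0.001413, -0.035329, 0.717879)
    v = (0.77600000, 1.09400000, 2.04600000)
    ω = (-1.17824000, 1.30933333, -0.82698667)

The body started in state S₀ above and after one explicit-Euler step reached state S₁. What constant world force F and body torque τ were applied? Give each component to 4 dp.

F = (3.8000, -0.3000, 2.3000)
τ = (0.1400, 0.0900, -0.0700)

Δv = v₁−v₀ = (0.07600000, -0.00600000, 0.04600000)
applied force F = (3.8000, -0.3000, 2.3000)
rate change Δω = (0.02176000, 0.00933333, -0.02698667)
precession coupling = (0.0312, 0.0480, 0.0312)
I·α + gyro = (0.1400, 0.0900, -0.0700)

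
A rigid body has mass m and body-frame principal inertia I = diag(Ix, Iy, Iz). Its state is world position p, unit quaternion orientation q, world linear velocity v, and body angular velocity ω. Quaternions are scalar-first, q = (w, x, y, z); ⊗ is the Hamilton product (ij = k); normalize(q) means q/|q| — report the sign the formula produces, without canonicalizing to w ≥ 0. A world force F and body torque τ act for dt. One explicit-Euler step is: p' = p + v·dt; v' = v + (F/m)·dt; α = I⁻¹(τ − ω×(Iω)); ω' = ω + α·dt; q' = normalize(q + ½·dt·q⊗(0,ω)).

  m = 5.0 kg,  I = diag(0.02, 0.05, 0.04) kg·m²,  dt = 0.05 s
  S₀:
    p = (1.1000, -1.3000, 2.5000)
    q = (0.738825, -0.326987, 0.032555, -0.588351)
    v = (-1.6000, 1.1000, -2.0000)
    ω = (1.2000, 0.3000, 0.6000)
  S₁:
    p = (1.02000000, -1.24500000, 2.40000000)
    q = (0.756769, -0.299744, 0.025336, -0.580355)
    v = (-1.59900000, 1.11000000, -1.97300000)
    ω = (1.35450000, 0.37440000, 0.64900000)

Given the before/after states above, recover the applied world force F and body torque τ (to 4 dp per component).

F = (0.1000, 1.0000, 2.7000)
τ = (0.0600, 0.0600, 0.0500)

v₁ − v₀ = (0.00100000, 0.01000000, 0.02700000)
m·(v₁−v₀)/dt = (0.1000, 1.0000, 2.7000)
rate change Δω = (0.15450000, 0.07440000, 0.04900000)
τ = I·(Δω/dt) + ω₀×(Iω₀) = (0.0600, 0.0600, 0.0500)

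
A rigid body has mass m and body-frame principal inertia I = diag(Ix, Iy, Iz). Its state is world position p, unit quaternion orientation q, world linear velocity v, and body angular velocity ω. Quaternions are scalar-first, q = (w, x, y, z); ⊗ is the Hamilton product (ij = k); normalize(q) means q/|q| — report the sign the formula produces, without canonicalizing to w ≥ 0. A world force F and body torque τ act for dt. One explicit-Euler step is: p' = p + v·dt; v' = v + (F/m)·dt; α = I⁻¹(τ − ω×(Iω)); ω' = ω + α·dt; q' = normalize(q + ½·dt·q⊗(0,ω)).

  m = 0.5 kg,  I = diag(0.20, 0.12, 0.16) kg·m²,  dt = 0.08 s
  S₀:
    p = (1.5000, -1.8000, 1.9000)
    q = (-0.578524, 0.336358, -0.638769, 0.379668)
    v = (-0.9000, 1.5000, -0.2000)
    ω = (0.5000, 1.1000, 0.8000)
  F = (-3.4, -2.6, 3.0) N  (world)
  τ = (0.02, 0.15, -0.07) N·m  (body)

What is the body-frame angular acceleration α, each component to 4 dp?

α = (-0.0760, 1.1167, -0.1625)

precession coupling ω×(Iω) = (0.0352, 0.0160, -0.0440)
(τ − ω×Iω)/I = (-0.0760, 1.1167, -0.1625)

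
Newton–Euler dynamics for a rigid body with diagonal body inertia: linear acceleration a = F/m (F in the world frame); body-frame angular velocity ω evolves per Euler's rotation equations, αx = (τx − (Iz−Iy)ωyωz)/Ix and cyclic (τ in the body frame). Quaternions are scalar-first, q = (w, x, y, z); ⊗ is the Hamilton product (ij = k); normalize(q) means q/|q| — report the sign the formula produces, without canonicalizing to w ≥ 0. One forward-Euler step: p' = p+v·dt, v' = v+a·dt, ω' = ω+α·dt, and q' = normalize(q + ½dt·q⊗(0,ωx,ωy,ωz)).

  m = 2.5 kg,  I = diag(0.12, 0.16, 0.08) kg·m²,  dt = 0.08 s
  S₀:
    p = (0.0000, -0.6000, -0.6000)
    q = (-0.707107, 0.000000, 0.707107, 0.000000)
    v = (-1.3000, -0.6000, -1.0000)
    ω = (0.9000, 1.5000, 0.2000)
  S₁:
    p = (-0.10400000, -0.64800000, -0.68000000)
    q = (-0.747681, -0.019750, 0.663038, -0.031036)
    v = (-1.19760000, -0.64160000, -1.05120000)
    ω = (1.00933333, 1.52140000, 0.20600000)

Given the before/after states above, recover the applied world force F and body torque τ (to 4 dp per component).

ω₁ − ω₀ = (0.10933333, 0.02140000, 0.00600000)
ω₀×(Iω₀) = (-0.0240, 0.0072, 0.0540)
τ = I·(Δω/dt) + ω₀×(Iω₀) = (0.1400, 0.0500, 0.0600)
velocity change Δv = (0.10240000, -0.04160000, -0.05120000)
F = m·Δv/dt = (3.2000, -1.3000, -1.6000)

F = (3.2000, -1.3000, -1.6000)
τ = (0.1400, 0.0500, 0.0600)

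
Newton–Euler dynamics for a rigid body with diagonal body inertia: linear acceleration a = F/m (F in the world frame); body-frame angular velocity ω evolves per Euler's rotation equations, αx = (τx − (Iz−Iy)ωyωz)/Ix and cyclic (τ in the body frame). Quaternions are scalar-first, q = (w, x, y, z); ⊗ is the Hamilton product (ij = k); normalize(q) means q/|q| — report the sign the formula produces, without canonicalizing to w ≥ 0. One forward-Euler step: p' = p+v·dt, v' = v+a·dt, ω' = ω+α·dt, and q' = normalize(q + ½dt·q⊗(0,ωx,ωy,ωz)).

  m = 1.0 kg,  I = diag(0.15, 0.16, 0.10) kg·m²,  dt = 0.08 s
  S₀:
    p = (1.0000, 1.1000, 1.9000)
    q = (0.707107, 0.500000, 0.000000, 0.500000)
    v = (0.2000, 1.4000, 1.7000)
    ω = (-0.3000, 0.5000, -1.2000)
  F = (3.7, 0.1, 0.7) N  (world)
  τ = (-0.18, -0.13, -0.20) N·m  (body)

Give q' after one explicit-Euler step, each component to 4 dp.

q' = (0.7361, 0.4808, 0.0321, 0.4754)

Hamilton product q⊗(0,ω) = (0.7500000, -0.4621321, 0.8035535, -0.5985284)
q' = normalize(q + ½dt·q⊗(0,ω)) = (0.7361, 0.4808, 0.0321, 0.4754)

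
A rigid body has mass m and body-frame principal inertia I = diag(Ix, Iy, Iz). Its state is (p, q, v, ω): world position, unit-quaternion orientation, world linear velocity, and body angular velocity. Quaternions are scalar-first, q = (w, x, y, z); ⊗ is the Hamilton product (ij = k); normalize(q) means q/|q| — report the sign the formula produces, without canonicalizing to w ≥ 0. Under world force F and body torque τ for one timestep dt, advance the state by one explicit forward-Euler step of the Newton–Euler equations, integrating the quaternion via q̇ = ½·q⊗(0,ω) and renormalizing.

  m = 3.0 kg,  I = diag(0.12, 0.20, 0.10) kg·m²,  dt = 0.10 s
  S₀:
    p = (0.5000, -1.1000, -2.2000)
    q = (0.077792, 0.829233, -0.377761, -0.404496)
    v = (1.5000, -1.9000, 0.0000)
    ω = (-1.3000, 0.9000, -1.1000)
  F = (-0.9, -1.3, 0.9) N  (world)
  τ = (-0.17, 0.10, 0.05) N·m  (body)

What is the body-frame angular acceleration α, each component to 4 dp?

gyro term ω×Iω = (0.0990, 0.0286, -0.0936)
α = I⁻¹(τ − ω×Iω) = (-2.2417, 0.3570, 1.4360)

α = (-2.2417, 0.3570, 1.4360)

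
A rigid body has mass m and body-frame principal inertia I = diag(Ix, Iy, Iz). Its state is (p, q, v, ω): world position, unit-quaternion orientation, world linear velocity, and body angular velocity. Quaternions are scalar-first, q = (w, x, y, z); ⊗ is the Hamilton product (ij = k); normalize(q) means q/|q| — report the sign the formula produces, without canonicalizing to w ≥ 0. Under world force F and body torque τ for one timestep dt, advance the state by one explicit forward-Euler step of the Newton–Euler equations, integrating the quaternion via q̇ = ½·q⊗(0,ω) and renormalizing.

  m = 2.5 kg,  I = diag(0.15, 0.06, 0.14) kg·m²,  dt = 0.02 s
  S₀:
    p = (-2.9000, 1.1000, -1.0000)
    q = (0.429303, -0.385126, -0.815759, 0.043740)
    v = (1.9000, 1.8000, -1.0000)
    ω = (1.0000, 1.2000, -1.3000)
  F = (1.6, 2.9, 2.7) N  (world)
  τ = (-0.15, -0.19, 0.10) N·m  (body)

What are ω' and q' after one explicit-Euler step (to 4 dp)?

angular accel α = (-0.1680, -2.9500, 1.4857)
ω + α·dt = (0.9966, 1.1410, -1.2703)
2q̇ = q⊗(0,ω) = (1.4208988, 1.4373017, 0.0582398, -0.2044861)
q' = normalize(q + ½dt·q⊗(0,ω)) = (0.4434, -0.3707, -0.8150, 0.0417)

ω' = (0.9966, 1.1410, -1.2703)
q' = (0.4434, -0.3707, -0.8150, 0.0417)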